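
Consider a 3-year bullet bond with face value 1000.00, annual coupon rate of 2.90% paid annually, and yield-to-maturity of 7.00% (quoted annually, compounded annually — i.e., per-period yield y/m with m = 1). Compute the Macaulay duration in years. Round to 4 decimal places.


Answer: Macaulay duration = 2.9109 years

Derivation:
Coupon per period c = face * coupon_rate / m = 29.000000
Periods per year m = 1; per-period yield y/m = 0.070000
Number of cashflows N = 3
Cashflows (t years, CF_t, discount factor 1/(1+y/m)^(m*t), PV):
  t = 1.0000: CF_t = 29.000000, DF = 0.934579, PV = 27.102804
  t = 2.0000: CF_t = 29.000000, DF = 0.873439, PV = 25.329723
  t = 3.0000: CF_t = 1029.000000, DF = 0.816298, PV = 839.970515
Price P = sum_t PV_t = 892.403042
Macaulay numerator sum_t t * PV_t:
  t * PV_t at t = 1.0000: 27.102804
  t * PV_t at t = 2.0000: 50.659446
  t * PV_t at t = 3.0000: 2519.911546
Macaulay duration D = (sum_t t * PV_t) / P = 2597.673796 / 892.403042 = 2.910875


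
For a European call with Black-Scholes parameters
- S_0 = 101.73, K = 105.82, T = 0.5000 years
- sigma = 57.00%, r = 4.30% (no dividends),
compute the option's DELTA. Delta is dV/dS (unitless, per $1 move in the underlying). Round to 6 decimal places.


Answer: Delta = 0.562406

Derivation:
d1 = 0.1570712602; d2 = -0.2459796051
phi(d1) = 0.3940512809; exp(-qT) = 1.0000000000; exp(-rT) = 0.9787294775
N(d1) = 0.5624056563
Delta = exp(-qT) * N(d1) = 1.0000000000 * 0.5624056563 = 0.562406


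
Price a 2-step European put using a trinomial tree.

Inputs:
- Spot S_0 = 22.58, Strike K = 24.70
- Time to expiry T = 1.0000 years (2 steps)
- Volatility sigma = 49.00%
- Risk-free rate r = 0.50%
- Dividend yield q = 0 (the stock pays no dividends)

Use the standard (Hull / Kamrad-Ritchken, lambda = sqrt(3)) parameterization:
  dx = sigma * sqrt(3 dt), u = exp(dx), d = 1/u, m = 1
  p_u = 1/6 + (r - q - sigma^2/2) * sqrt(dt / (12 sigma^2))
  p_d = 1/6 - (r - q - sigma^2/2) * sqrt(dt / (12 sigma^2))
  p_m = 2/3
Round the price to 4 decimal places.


Answer: Price = V(0,0) = 5.3697

Derivation:
dt = T/N = 0.500000; dx = sigma*sqrt(3*dt) = 0.600125
u = exp(dx) = 1.822347; d = 1/u = 0.548743
p_u = 0.118739, p_m = 0.666667, p_d = 0.214594
Discount per step: exp(-r*dt) = 0.997503
Stock lattice S(k, j) with j the centered position index:
  k=0: S(0,+0) = 22.5800
  k=1: S(1,-1) = 12.3906; S(1,+0) = 22.5800; S(1,+1) = 41.1486
  k=2: S(2,-2) = 6.7993; S(2,-1) = 12.3906; S(2,+0) = 22.5800; S(2,+1) = 41.1486; S(2,+2) = 74.9870
Terminal payoffs V(N, j) = max(K - S_T, 0):
  V(2,-2) = 17.900735; V(2,-1) = 12.309382; V(2,+0) = 2.120000; V(2,+1) = 0.000000; V(2,+2) = 0.000000
Backward induction: V(k, j) = exp(-r*dt) * [p_u * V(k+1, j+1) + p_m * V(k+1, j) + p_d * V(k+1, j-1)]
  V(1,-1) = exp(-r*dt) * [p_u*2.120000 + p_m*12.309382 + p_d*17.900735] = 12.268665
  V(1,+0) = exp(-r*dt) * [p_u*0.000000 + p_m*2.120000 + p_d*12.309382] = 4.044731
  V(1,+1) = exp(-r*dt) * [p_u*0.000000 + p_m*0.000000 + p_d*2.120000] = 0.453804
  V(0,+0) = exp(-r*dt) * [p_u*0.453804 + p_m*4.044731 + p_d*12.268665] = 5.369714


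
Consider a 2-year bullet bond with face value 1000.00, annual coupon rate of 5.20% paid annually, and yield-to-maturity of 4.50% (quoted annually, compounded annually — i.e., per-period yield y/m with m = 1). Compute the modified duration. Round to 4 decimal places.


Answer: Modified duration = 1.8669

Derivation:
Coupon per period c = face * coupon_rate / m = 52.000000
Periods per year m = 1; per-period yield y/m = 0.045000
Number of cashflows N = 2
Cashflows (t years, CF_t, discount factor 1/(1+y/m)^(m*t), PV):
  t = 1.0000: CF_t = 52.000000, DF = 0.956938, PV = 49.760766
  t = 2.0000: CF_t = 1052.000000, DF = 0.915730, PV = 963.347909
Price P = sum_t PV_t = 1013.108674
First compute Macaulay numerator sum_t t * PV_t:
  t * PV_t at t = 1.0000: 49.760766
  t * PV_t at t = 2.0000: 1926.695817
Macaulay duration D = 1976.456583 / 1013.108674 = 1.950883
Modified duration = D / (1 + y/m) = 1.950883 / (1 + 0.045000) = 1.866874


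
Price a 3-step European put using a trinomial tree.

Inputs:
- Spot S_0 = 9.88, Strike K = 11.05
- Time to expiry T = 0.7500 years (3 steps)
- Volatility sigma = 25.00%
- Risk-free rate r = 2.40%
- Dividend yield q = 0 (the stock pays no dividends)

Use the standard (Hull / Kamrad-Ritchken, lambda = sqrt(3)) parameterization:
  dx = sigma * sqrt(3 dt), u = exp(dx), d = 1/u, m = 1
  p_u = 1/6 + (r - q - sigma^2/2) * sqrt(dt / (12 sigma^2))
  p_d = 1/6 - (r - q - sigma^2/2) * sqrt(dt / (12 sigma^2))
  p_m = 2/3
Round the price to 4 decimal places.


dt = T/N = 0.250000; dx = sigma*sqrt(3*dt) = 0.216506
u = exp(dx) = 1.241731; d = 1/u = 0.805327
p_u = 0.162481, p_m = 0.666667, p_d = 0.170852
Discount per step: exp(-r*dt) = 0.994018
Stock lattice S(k, j) with j the centered position index:
  k=0: S(0,+0) = 9.8800
  k=1: S(1,-1) = 7.9566; S(1,+0) = 9.8800; S(1,+1) = 12.2683
  k=2: S(2,-2) = 6.4077; S(2,-1) = 7.9566; S(2,+0) = 9.8800; S(2,+1) = 12.2683; S(2,+2) = 15.2339
  k=3: S(3,-3) = 5.1603; S(3,-2) = 6.4077; S(3,-1) = 7.9566; S(3,+0) = 9.8800; S(3,+1) = 12.2683; S(3,+2) = 15.2339; S(3,+3) = 18.9164
Terminal payoffs V(N, j) = max(K - S_T, 0):
  V(3,-3) = 5.889706; V(3,-2) = 4.642304; V(3,-1) = 3.093365; V(3,+0) = 1.170000; V(3,+1) = 0.000000; V(3,+2) = 0.000000; V(3,+3) = 0.000000
Backward induction: V(k, j) = exp(-r*dt) * [p_u * V(k+1, j+1) + p_m * V(k+1, j) + p_d * V(k+1, j-1)]
  V(2,-2) = exp(-r*dt) * [p_u*3.093365 + p_m*4.642304 + p_d*5.889706] = 4.576213
  V(2,-1) = exp(-r*dt) * [p_u*1.170000 + p_m*3.093365 + p_d*4.642304] = 3.027277
  V(2,+0) = exp(-r*dt) * [p_u*0.000000 + p_m*1.170000 + p_d*3.093365] = 1.300681
  V(2,+1) = exp(-r*dt) * [p_u*0.000000 + p_m*0.000000 + p_d*1.170000] = 0.198702
  V(2,+2) = exp(-r*dt) * [p_u*0.000000 + p_m*0.000000 + p_d*0.000000] = 0.000000
  V(1,-1) = exp(-r*dt) * [p_u*1.300681 + p_m*3.027277 + p_d*4.576213] = 2.993363
  V(1,+0) = exp(-r*dt) * [p_u*0.198702 + p_m*1.300681 + p_d*3.027277] = 1.408150
  V(1,+1) = exp(-r*dt) * [p_u*0.000000 + p_m*0.198702 + p_d*1.300681] = 0.352571
  V(0,+0) = exp(-r*dt) * [p_u*0.352571 + p_m*1.408150 + p_d*2.993363] = 1.498458

Answer: Price = V(0,0) = 1.4985


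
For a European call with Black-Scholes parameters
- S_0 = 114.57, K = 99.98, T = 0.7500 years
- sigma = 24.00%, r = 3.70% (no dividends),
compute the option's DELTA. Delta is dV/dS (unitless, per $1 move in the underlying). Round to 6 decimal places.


Answer: Delta = 0.814019

Derivation:
d1 = 0.8928039866; d2 = 0.6849578897
phi(d1) = 0.2678071860; exp(-qT) = 1.0000000000; exp(-rT) = 0.9726314943
N(d1) = 0.8140189245
Delta = exp(-qT) * N(d1) = 1.0000000000 * 0.8140189245 = 0.814019


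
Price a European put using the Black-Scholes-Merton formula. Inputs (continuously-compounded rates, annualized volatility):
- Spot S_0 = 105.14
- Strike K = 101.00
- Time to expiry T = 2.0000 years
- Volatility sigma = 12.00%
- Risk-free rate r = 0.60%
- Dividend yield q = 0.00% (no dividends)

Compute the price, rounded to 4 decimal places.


d1 = (ln(S/K) + (r - q + 0.5*sigma^2) * T) / (sigma * sqrt(T)) = 0.39228091
d2 = d1 - sigma * sqrt(T) = 0.22257529
exp(-rT) = 0.98807171; exp(-qT) = 1.00000000
P = K * exp(-rT) * N(-d2) - S_0 * exp(-qT) * N(-d1)
N(-d1) = 0.34742533; N(-d2) = 0.41193304
P = 101.0000 * 0.98807171 * 0.41193304 - 105.1400 * 1.00000000 * 0.34742533 = 4.5807

Answer: Price = 4.5807


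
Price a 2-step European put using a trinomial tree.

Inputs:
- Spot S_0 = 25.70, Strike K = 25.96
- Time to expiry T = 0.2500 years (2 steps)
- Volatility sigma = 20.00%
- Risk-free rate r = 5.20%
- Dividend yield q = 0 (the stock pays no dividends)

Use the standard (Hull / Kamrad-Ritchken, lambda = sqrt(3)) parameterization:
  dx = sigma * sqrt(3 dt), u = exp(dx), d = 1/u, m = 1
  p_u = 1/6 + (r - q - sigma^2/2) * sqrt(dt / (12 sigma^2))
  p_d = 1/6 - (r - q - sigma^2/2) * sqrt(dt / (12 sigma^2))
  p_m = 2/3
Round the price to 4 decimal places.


Answer: Price = V(0,0) = 0.8961

Derivation:
dt = T/N = 0.125000; dx = sigma*sqrt(3*dt) = 0.122474
u = exp(dx) = 1.130290; d = 1/u = 0.884728
p_u = 0.182997, p_m = 0.666667, p_d = 0.150337
Discount per step: exp(-r*dt) = 0.993521
Stock lattice S(k, j) with j the centered position index:
  k=0: S(0,+0) = 25.7000
  k=1: S(1,-1) = 22.7375; S(1,+0) = 25.7000; S(1,+1) = 29.0485
  k=2: S(2,-2) = 20.1165; S(2,-1) = 22.7375; S(2,+0) = 25.7000; S(2,+1) = 29.0485; S(2,+2) = 32.8332
Terminal payoffs V(N, j) = max(K - S_T, 0):
  V(2,-2) = 5.843467; V(2,-1) = 3.222478; V(2,+0) = 0.260000; V(2,+1) = 0.000000; V(2,+2) = 0.000000
Backward induction: V(k, j) = exp(-r*dt) * [p_u * V(k+1, j+1) + p_m * V(k+1, j) + p_d * V(k+1, j-1)]
  V(1,-1) = exp(-r*dt) * [p_u*0.260000 + p_m*3.222478 + p_d*5.843467] = 3.054467
  V(1,+0) = exp(-r*dt) * [p_u*0.000000 + p_m*0.260000 + p_d*3.222478] = 0.653528
  V(1,+1) = exp(-r*dt) * [p_u*0.000000 + p_m*0.000000 + p_d*0.260000] = 0.038834
  V(0,+0) = exp(-r*dt) * [p_u*0.038834 + p_m*0.653528 + p_d*3.054467] = 0.896147


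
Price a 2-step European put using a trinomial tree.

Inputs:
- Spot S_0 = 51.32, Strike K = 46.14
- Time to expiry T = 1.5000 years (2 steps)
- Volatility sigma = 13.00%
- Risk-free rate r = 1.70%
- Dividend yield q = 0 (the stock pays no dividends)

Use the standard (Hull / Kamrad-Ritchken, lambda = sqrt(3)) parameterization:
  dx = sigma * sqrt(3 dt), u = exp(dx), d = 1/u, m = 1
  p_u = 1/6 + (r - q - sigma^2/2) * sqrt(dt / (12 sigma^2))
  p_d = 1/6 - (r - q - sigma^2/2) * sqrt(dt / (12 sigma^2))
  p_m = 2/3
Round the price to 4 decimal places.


Answer: Price = V(0,0) = 1.0145

Derivation:
dt = T/N = 0.750000; dx = sigma*sqrt(3*dt) = 0.195000
u = exp(dx) = 1.215311; d = 1/u = 0.822835
p_u = 0.183109, p_m = 0.666667, p_d = 0.150224
Discount per step: exp(-r*dt) = 0.987331
Stock lattice S(k, j) with j the centered position index:
  k=0: S(0,+0) = 51.3200
  k=1: S(1,-1) = 42.2279; S(1,+0) = 51.3200; S(1,+1) = 62.3698
  k=2: S(2,-2) = 34.7466; S(2,-1) = 42.2279; S(2,+0) = 51.3200; S(2,+1) = 62.3698; S(2,+2) = 75.7987
Terminal payoffs V(N, j) = max(K - S_T, 0):
  V(2,-2) = 11.393441; V(2,-1) = 3.912125; V(2,+0) = 0.000000; V(2,+1) = 0.000000; V(2,+2) = 0.000000
Backward induction: V(k, j) = exp(-r*dt) * [p_u * V(k+1, j+1) + p_m * V(k+1, j) + p_d * V(k+1, j-1)]
  V(1,-1) = exp(-r*dt) * [p_u*0.000000 + p_m*3.912125 + p_d*11.393441] = 4.264930
  V(1,+0) = exp(-r*dt) * [p_u*0.000000 + p_m*0.000000 + p_d*3.912125] = 0.580251
  V(1,+1) = exp(-r*dt) * [p_u*0.000000 + p_m*0.000000 + p_d*0.000000] = 0.000000
  V(0,+0) = exp(-r*dt) * [p_u*0.000000 + p_m*0.580251 + p_d*4.264930] = 1.014512


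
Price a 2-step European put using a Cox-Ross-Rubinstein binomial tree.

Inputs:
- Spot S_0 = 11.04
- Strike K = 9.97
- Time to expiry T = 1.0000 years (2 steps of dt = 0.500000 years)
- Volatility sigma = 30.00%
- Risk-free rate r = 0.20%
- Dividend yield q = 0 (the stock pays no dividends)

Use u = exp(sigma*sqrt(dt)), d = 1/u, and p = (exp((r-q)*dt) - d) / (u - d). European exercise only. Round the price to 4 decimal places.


dt = T/N = 0.500000
u = exp(sigma*sqrt(dt)) = 1.236311; d = 1/u = 0.808858
p = (exp((r-q)*dt) - d) / (u - d) = 0.449506
Discount per step: exp(-r*dt) = 0.999000
Stock lattice S(k, i) with i counting down-moves:
  k=0: S(0,0) = 11.0400
  k=1: S(1,0) = 13.6489; S(1,1) = 8.9298
  k=2: S(2,0) = 16.8743; S(2,1) = 11.0400; S(2,2) = 7.2229
Terminal payoffs V(N, i) = max(K - S_T, 0):
  V(2,0) = 0.000000; V(2,1) = 0.000000; V(2,2) = 2.747068
Backward induction: V(k, i) = exp(-r*dt) * [p * V(k+1, i) + (1-p) * V(k+1, i+1)].
  V(1,0) = exp(-r*dt) * [p*0.000000 + (1-p)*0.000000] = 0.000000
  V(1,1) = exp(-r*dt) * [p*0.000000 + (1-p)*2.747068] = 1.510734
  V(0,0) = exp(-r*dt) * [p*0.000000 + (1-p)*1.510734] = 0.830819

Answer: Price = V(0,0) = 0.8308


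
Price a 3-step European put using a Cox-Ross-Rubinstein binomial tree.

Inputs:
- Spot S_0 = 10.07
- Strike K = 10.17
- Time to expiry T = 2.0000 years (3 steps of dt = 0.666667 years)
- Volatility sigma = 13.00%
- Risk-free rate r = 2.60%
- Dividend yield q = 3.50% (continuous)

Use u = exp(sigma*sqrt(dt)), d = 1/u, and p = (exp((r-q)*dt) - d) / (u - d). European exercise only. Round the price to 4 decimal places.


dt = T/N = 0.666667
u = exp(sigma*sqrt(dt)) = 1.111983; d = 1/u = 0.899295
p = (exp((r-q)*dt) - d) / (u - d) = 0.445363
Discount per step: exp(-r*dt) = 0.982816
Stock lattice S(k, i) with i counting down-moves:
  k=0: S(0,0) = 10.0700
  k=1: S(1,0) = 11.1977; S(1,1) = 9.0559
  k=2: S(2,0) = 12.4516; S(2,1) = 10.0700; S(2,2) = 8.1439
  k=3: S(3,0) = 13.8460; S(3,1) = 11.1977; S(3,2) = 9.0559; S(3,3) = 7.3238
Terminal payoffs V(N, i) = max(K - S_T, 0):
  V(3,0) = 0.000000; V(3,1) = 0.000000; V(3,2) = 1.114103; V(3,3) = 2.846217
Backward induction: V(k, i) = exp(-r*dt) * [p * V(k+1, i) + (1-p) * V(k+1, i+1)].
  V(2,0) = exp(-r*dt) * [p*0.000000 + (1-p)*0.000000] = 0.000000
  V(2,1) = exp(-r*dt) * [p*0.000000 + (1-p)*1.114103] = 0.607305
  V(2,2) = exp(-r*dt) * [p*1.114103 + (1-p)*2.846217] = 2.039144
  V(1,0) = exp(-r*dt) * [p*0.000000 + (1-p)*0.607305] = 0.331045
  V(1,1) = exp(-r*dt) * [p*0.607305 + (1-p)*2.039144] = 1.377373
  V(0,0) = exp(-r*dt) * [p*0.331045 + (1-p)*1.377373] = 0.895717

Answer: Price = V(0,0) = 0.8957


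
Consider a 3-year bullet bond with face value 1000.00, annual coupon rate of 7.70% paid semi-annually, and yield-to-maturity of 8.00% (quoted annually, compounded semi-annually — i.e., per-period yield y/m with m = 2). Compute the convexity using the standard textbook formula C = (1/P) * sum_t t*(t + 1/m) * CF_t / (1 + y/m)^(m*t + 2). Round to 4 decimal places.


Coupon per period c = face * coupon_rate / m = 38.500000
Periods per year m = 2; per-period yield y/m = 0.040000
Number of cashflows N = 6
Cashflows (t years, CF_t, discount factor 1/(1+y/m)^(m*t), PV):
  t = 0.5000: CF_t = 38.500000, DF = 0.961538, PV = 37.019231
  t = 1.0000: CF_t = 38.500000, DF = 0.924556, PV = 35.595414
  t = 1.5000: CF_t = 38.500000, DF = 0.888996, PV = 34.226360
  t = 2.0000: CF_t = 38.500000, DF = 0.854804, PV = 32.909961
  t = 2.5000: CF_t = 38.500000, DF = 0.821927, PV = 31.644194
  t = 3.0000: CF_t = 1038.500000, DF = 0.790315, PV = 820.741635
Price P = sum_t PV_t = 992.136795
Convexity numerator sum_t t*(t + 1/m) * CF_t / (1+y/m)^(m*t + 2):
  t = 0.5000: term = 17.113180
  t = 1.0000: term = 49.364942
  t = 1.5000: term = 94.932581
  t = 2.0000: term = 152.135546
  t = 2.5000: term = 219.426269
  t = 3.0000: term = 7967.628668
Convexity = (1/P) * sum = 8500.601185 / 992.136795 = 8.567973

Answer: Convexity = 8.5680


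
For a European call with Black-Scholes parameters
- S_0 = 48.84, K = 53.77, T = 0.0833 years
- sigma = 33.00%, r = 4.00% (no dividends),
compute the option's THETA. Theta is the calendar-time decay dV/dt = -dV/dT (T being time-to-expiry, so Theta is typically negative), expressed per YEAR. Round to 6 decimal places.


Answer: Theta = -7.576597

Derivation:
d1 = -0.9270777966; d2 = -1.0223215366
phi(d1) = 0.2595839418; exp(-qT) = 1.0000000000; exp(-rT) = 0.9966735450
Theta = -S*exp(-qT)*phi(d1)*sigma/(2*sqrt(T)) - r*K*exp(-rT)*N(d2) + q*S*exp(-qT)*N(d1)
N(d1) = 0.1769430717; N(d2) = 0.1533143716; sqrt(T) = 0.2886173938
Term 1 = -48.8400 * 1.0000000000 * 0.2595839418 * 0.3300 / (2 * 0.2886173938) = -7.2479455443
Term 2 = -0.0400 * 53.7700 * 0.9966735450 * 0.1533143716 = -0.3286516567
Term 3 = 0 (no dividend yield, q = 0)
Theta = -7.2479455443 + (-0.3286516567) + (0.0000000000) = -7.576597


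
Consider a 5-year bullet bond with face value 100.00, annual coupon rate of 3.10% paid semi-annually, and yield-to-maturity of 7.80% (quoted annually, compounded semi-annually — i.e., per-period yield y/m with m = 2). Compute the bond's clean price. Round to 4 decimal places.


Coupon per period c = face * coupon_rate / m = 1.550000
Periods per year m = 2; per-period yield y/m = 0.039000
Number of cashflows N = 10
Cashflows (t years, CF_t, discount factor 1/(1+y/m)^(m*t), PV):
  t = 0.5000: CF_t = 1.550000, DF = 0.962464, PV = 1.491819
  t = 1.0000: CF_t = 1.550000, DF = 0.926337, PV = 1.435822
  t = 1.5000: CF_t = 1.550000, DF = 0.891566, PV = 1.381927
  t = 2.0000: CF_t = 1.550000, DF = 0.858100, PV = 1.330055
  t = 2.5000: CF_t = 1.550000, DF = 0.825890, PV = 1.280130
  t = 3.0000: CF_t = 1.550000, DF = 0.794889, PV = 1.232079
  t = 3.5000: CF_t = 1.550000, DF = 0.765052, PV = 1.185831
  t = 4.0000: CF_t = 1.550000, DF = 0.736335, PV = 1.141320
  t = 4.5000: CF_t = 1.550000, DF = 0.708696, PV = 1.098479
  t = 5.0000: CF_t = 101.550000, DF = 0.682094, PV = 69.266693
Price P = sum_t PV_t = 80.844154

Answer: Price = 80.8442


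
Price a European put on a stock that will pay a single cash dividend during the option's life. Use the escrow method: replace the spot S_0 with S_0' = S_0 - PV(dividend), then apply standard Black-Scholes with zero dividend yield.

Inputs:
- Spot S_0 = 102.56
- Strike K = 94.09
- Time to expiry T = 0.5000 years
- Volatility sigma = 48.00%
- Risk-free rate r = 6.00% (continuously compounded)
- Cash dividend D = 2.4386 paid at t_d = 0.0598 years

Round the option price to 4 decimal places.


Answer: Price = 8.9568

Derivation:
PV(D) = D * exp(-r * t_d) = 2.4386 * 0.99641843 = 2.42986598
S_0' = S_0 - PV(D) = 102.5600 - 2.42986598 = 100.13013402
d1 = (ln(S_0'/K) + (r + sigma^2/2)*T) / (sigma*sqrt(T)) = 0.44140819
d2 = d1 - sigma*sqrt(T) = 0.10199694
exp(-rT) = 0.97044553
N(-d1) = 0.32945876; N(-d2) = 0.45937955
P = K * exp(-rT) * N(-d2) - S_0' * N(-d1) = 94.0900 * 0.97044553 * 0.45937955 - 100.13013402 * 0.32945876 = 8.9568


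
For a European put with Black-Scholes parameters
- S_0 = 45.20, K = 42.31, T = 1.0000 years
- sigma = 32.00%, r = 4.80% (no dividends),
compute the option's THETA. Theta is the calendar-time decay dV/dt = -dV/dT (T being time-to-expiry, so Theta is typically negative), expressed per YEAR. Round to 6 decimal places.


Answer: Theta = -1.707807

Derivation:
d1 = 0.5164800691; d2 = 0.1964800691
phi(d1) = 0.3491288022; exp(-qT) = 1.0000000000; exp(-rT) = 0.9531337871
Theta = -S*exp(-qT)*phi(d1)*sigma/(2*sqrt(T)) + r*K*exp(-rT)*N(-d2) - q*S*exp(-qT)*N(-d1)
N(-d1) = 0.3027595779; N(-d2) = 0.4221172156; sqrt(T) = 1.0000000000
Term 1 = -45.2000 * 1.0000000000 * 0.3491288022 * 0.3200 / (2 * 1.0000000000) = -2.5248994975
Term 2 = 0.0480 * 42.3100 * 0.9531337871 * 0.4221172156 = 0.8170924401
Term 3 = 0 (no dividend yield, q = 0)
Theta = -2.5248994975 + (0.8170924401) + (0.0000000000) = -1.707807


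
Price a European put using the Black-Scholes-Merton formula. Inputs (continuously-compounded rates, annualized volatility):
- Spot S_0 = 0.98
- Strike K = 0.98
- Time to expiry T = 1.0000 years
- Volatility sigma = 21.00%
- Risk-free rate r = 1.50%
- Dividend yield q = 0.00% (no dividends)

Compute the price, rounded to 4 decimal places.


Answer: Price = 0.0743

Derivation:
d1 = (ln(S/K) + (r - q + 0.5*sigma^2) * T) / (sigma * sqrt(T)) = 0.17642857
d2 = d1 - sigma * sqrt(T) = -0.03357143
exp(-rT) = 0.98511194; exp(-qT) = 1.00000000
P = K * exp(-rT) * N(-d2) - S_0 * exp(-qT) * N(-d1)
N(-d1) = 0.42997863; N(-d2) = 0.51339055
P = 0.9800 * 0.98511194 * 0.51339055 - 0.9800 * 1.00000000 * 0.42997863 = 0.0743


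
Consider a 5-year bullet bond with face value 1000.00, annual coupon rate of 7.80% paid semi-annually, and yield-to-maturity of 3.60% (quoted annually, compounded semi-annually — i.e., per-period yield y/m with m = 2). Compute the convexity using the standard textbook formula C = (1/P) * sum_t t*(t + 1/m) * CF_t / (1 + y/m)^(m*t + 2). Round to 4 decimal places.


Coupon per period c = face * coupon_rate / m = 39.000000
Periods per year m = 2; per-period yield y/m = 0.018000
Number of cashflows N = 10
Cashflows (t years, CF_t, discount factor 1/(1+y/m)^(m*t), PV):
  t = 0.5000: CF_t = 39.000000, DF = 0.982318, PV = 38.310413
  t = 1.0000: CF_t = 39.000000, DF = 0.964949, PV = 37.633018
  t = 1.5000: CF_t = 39.000000, DF = 0.947887, PV = 36.967601
  t = 2.0000: CF_t = 39.000000, DF = 0.931127, PV = 36.313950
  t = 2.5000: CF_t = 39.000000, DF = 0.914663, PV = 35.671857
  t = 3.0000: CF_t = 39.000000, DF = 0.898490, PV = 35.041117
  t = 3.5000: CF_t = 39.000000, DF = 0.882603, PV = 34.421529
  t = 4.0000: CF_t = 39.000000, DF = 0.866997, PV = 33.812897
  t = 4.5000: CF_t = 39.000000, DF = 0.851667, PV = 33.215027
  t = 5.0000: CF_t = 1039.000000, DF = 0.836608, PV = 869.236126
Price P = sum_t PV_t = 1190.623535
Convexity numerator sum_t t*(t + 1/m) * CF_t / (1+y/m)^(m*t + 2):
  t = 0.5000: term = 18.483801
  t = 1.0000: term = 54.470925
  t = 1.5000: term = 107.015571
  t = 2.0000: term = 175.205584
  t = 2.5000: term = 258.161469
  t = 3.0000: term = 355.035420
  t = 3.5000: term = 465.010373
  t = 4.0000: term = 587.299096
  t = 4.5000: term = 721.143290
  t = 5.0000: term = 23066.139029
Convexity = (1/P) * sum = 25807.964558 / 1190.623535 = 21.676007

Answer: Convexity = 21.6760


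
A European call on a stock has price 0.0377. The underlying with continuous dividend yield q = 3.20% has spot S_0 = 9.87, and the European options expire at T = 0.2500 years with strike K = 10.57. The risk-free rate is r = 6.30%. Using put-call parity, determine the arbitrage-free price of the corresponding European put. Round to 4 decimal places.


Put-call parity: C - P = S_0 * exp(-qT) - K * exp(-rT).
S_0 * exp(-qT) = 9.8700 * 0.99203191 = 9.79135500
K * exp(-rT) = 10.5700 * 0.98437338 = 10.40482665
P = C - S*exp(-qT) + K*exp(-rT)
P = 0.0377 - 9.79135500 + 10.40482665 = 0.6512

Answer: Put price = 0.6512


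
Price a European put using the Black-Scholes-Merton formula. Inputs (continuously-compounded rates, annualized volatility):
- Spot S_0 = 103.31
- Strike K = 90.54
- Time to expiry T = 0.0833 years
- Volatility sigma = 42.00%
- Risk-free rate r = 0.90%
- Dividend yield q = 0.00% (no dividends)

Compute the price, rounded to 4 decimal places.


Answer: Price = 0.8117

Derivation:
d1 = (ln(S/K) + (r - q + 0.5*sigma^2) * T) / (sigma * sqrt(T)) = 1.15525489
d2 = d1 - sigma * sqrt(T) = 1.03403558
exp(-rT) = 0.99925058; exp(-qT) = 1.00000000
P = K * exp(-rT) * N(-d2) - S_0 * exp(-qT) * N(-d1)
N(-d1) = 0.12399303; N(-d2) = 0.15055976
P = 90.5400 * 0.99925058 * 0.15055976 - 103.3100 * 1.00000000 * 0.12399303 = 0.8117


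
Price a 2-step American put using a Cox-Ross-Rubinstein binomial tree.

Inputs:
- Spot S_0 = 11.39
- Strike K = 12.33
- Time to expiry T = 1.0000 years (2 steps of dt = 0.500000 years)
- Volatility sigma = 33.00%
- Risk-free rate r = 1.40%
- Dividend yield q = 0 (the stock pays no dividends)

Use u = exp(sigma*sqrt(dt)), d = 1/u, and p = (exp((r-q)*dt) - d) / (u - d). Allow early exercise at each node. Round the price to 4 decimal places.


dt = T/N = 0.500000
u = exp(sigma*sqrt(dt)) = 1.262817; d = 1/u = 0.791880
p = (exp((r-q)*dt) - d) / (u - d) = 0.456843
Discount per step: exp(-r*dt) = 0.993024
Stock lattice S(k, i) with i counting down-moves:
  k=0: S(0,0) = 11.3900
  k=1: S(1,0) = 14.3835; S(1,1) = 9.0195
  k=2: S(2,0) = 18.1637; S(2,1) = 11.3900; S(2,2) = 7.1424
Terminal payoffs V(N, i) = max(K - S_T, 0):
  V(2,0) = 0.000000; V(2,1) = 0.940000; V(2,2) = 5.187625
Backward induction: V(k, i) = exp(-r*dt) * [p * V(k+1, i) + (1-p) * V(k+1, i+1)]; then take max(V_cont, immediate exercise) for American.
  V(1,0) = exp(-r*dt) * [p*0.000000 + (1-p)*0.940000] = 0.507006; exercise = 0.000000; V(1,0) = max -> 0.507006
  V(1,1) = exp(-r*dt) * [p*0.940000 + (1-p)*5.187625] = 3.224477; exercise = 3.310485; V(1,1) = max -> 3.310485
  V(0,0) = exp(-r*dt) * [p*0.507006 + (1-p)*3.310485] = 2.015577; exercise = 0.940000; V(0,0) = max -> 2.015577

Answer: Price = V(0,0) = 2.0156


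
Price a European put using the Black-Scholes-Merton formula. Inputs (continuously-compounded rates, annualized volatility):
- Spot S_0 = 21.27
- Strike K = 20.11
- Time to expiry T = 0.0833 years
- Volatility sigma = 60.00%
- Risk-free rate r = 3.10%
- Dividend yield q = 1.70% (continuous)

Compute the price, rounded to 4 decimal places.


d1 = (ln(S/K) + (r - q + 0.5*sigma^2) * T) / (sigma * sqrt(T)) = 0.41716489
d2 = d1 - sigma * sqrt(T) = 0.24399445
exp(-rT) = 0.99742103; exp(-qT) = 0.99858490
P = K * exp(-rT) * N(-d2) - S_0 * exp(-qT) * N(-d1)
N(-d1) = 0.33827890; N(-d2) = 0.40361756
P = 20.1100 * 0.99742103 * 0.40361756 - 21.2700 * 0.99858490 * 0.33827890 = 0.9108

Answer: Price = 0.9108


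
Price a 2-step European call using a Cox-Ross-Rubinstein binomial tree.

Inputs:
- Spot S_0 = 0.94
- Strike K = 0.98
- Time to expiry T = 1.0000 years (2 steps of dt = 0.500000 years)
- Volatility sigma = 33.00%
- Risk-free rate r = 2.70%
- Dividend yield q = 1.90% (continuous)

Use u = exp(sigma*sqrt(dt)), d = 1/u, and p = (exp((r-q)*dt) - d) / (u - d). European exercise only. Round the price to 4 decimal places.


Answer: Price = V(0,0) = 0.1025

Derivation:
dt = T/N = 0.500000
u = exp(sigma*sqrt(dt)) = 1.262817; d = 1/u = 0.791880
p = (exp((r-q)*dt) - d) / (u - d) = 0.450438
Discount per step: exp(-r*dt) = 0.986591
Stock lattice S(k, i) with i counting down-moves:
  k=0: S(0,0) = 0.9400
  k=1: S(1,0) = 1.1870; S(1,1) = 0.7444
  k=2: S(2,0) = 1.4990; S(2,1) = 0.9400; S(2,2) = 0.5894
Terminal payoffs V(N, i) = max(S_T - K, 0):
  V(2,0) = 0.519025; V(2,1) = 0.000000; V(2,2) = 0.000000
Backward induction: V(k, i) = exp(-r*dt) * [p * V(k+1, i) + (1-p) * V(k+1, i+1)].
  V(1,0) = exp(-r*dt) * [p*0.519025 + (1-p)*0.000000] = 0.230654
  V(1,1) = exp(-r*dt) * [p*0.000000 + (1-p)*0.000000] = 0.000000
  V(0,0) = exp(-r*dt) * [p*0.230654 + (1-p)*0.000000] = 0.102502


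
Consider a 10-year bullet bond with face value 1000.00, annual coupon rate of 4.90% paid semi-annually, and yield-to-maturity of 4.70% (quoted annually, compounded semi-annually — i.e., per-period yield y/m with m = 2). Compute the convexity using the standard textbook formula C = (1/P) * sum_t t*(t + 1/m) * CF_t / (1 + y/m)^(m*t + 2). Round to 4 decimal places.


Answer: Convexity = 74.5042

Derivation:
Coupon per period c = face * coupon_rate / m = 24.500000
Periods per year m = 2; per-period yield y/m = 0.023500
Number of cashflows N = 20
Cashflows (t years, CF_t, discount factor 1/(1+y/m)^(m*t), PV):
  t = 0.5000: CF_t = 24.500000, DF = 0.977040, PV = 23.937469
  t = 1.0000: CF_t = 24.500000, DF = 0.954606, PV = 23.387855
  t = 1.5000: CF_t = 24.500000, DF = 0.932688, PV = 22.850860
  t = 2.0000: CF_t = 24.500000, DF = 0.911273, PV = 22.326194
  t = 2.5000: CF_t = 24.500000, DF = 0.890350, PV = 21.813575
  t = 3.0000: CF_t = 24.500000, DF = 0.869907, PV = 21.312726
  t = 3.5000: CF_t = 24.500000, DF = 0.849934, PV = 20.823377
  t = 4.0000: CF_t = 24.500000, DF = 0.830419, PV = 20.345263
  t = 4.5000: CF_t = 24.500000, DF = 0.811352, PV = 19.878127
  t = 5.0000: CF_t = 24.500000, DF = 0.792723, PV = 19.421717
  t = 5.5000: CF_t = 24.500000, DF = 0.774522, PV = 18.975786
  t = 6.0000: CF_t = 24.500000, DF = 0.756739, PV = 18.540094
  t = 6.5000: CF_t = 24.500000, DF = 0.739363, PV = 18.114405
  t = 7.0000: CF_t = 24.500000, DF = 0.722387, PV = 17.698490
  t = 7.5000: CF_t = 24.500000, DF = 0.705801, PV = 17.292126
  t = 8.0000: CF_t = 24.500000, DF = 0.689596, PV = 16.895091
  t = 8.5000: CF_t = 24.500000, DF = 0.673762, PV = 16.507172
  t = 9.0000: CF_t = 24.500000, DF = 0.658292, PV = 16.128161
  t = 9.5000: CF_t = 24.500000, DF = 0.643178, PV = 15.757851
  t = 10.0000: CF_t = 1024.500000, DF = 0.628410, PV = 643.806004
Price P = sum_t PV_t = 1015.812342
Convexity numerator sum_t t*(t + 1/m) * CF_t / (1+y/m)^(m*t + 2):
  t = 0.5000: term = 11.425430
  t = 1.0000: term = 33.489291
  t = 1.5000: term = 65.440725
  t = 2.0000: term = 106.563630
  t = 2.5000: term = 156.175325
  t = 3.0000: term = 213.625262
  t = 3.5000: term = 278.293778
  t = 4.0000: term = 349.590900
  t = 4.5000: term = 426.955179
  t = 5.0000: term = 509.852572
  t = 5.5000: term = 597.775365
  t = 6.0000: term = 690.241128
  t = 6.5000: term = 786.791711
  t = 7.0000: term = 886.992272
  t = 7.5000: term = 990.430340
  t = 8.0000: term = 1096.714918
  t = 8.5000: term = 1205.475606
  t = 9.0000: term = 1316.361764
  t = 9.5000: term = 1429.041703
  t = 10.0000: term = 64531.034572
Convexity = (1/P) * sum = 75682.271472 / 1015.812342 = 74.504186


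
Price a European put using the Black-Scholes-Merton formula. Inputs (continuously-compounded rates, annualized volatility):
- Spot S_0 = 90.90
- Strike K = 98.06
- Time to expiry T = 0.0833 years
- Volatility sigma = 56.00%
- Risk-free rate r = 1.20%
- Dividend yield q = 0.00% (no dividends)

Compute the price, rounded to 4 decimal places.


Answer: Price = 10.2518

Derivation:
d1 = (ln(S/K) + (r - q + 0.5*sigma^2) * T) / (sigma * sqrt(T)) = -0.38210804
d2 = d1 - sigma * sqrt(T) = -0.54373378
exp(-rT) = 0.99900090; exp(-qT) = 1.00000000
P = K * exp(-rT) * N(-d2) - S_0 * exp(-qT) * N(-d1)
N(-d1) = 0.64880939; N(-d2) = 0.70668766
P = 98.0600 * 0.99900090 * 0.70668766 - 90.9000 * 1.00000000 * 0.64880939 = 10.2518


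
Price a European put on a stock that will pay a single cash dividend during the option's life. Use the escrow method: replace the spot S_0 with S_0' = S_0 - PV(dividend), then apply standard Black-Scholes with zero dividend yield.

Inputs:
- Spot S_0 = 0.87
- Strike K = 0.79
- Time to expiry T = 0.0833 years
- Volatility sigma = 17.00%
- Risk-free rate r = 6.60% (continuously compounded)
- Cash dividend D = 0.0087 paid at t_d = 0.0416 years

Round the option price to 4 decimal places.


PV(D) = D * exp(-r * t_d) = 0.0087 * 0.99725817 = 0.00867615
S_0' = S_0 - PV(D) = 0.8700 - 0.00867615 = 0.86132385
d1 = (ln(S_0'/K) + (r + sigma^2/2)*T) / (sigma*sqrt(T)) = 1.89828171
d2 = d1 - sigma*sqrt(T) = 1.84921675
exp(-rT) = 0.99451729
N(-d1) = 0.02882949; N(-d2) = 0.03221326
P = K * exp(-rT) * N(-d2) - S_0' * N(-d1) = 0.7900 * 0.99451729 * 0.03221326 - 0.86132385 * 0.02882949 = 0.0005

Answer: Price = 0.0005


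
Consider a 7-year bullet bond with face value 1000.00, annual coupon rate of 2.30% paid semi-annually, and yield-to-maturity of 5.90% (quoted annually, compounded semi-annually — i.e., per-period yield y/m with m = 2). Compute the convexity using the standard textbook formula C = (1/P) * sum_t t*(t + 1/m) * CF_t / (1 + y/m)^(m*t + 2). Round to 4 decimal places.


Coupon per period c = face * coupon_rate / m = 11.500000
Periods per year m = 2; per-period yield y/m = 0.029500
Number of cashflows N = 14
Cashflows (t years, CF_t, discount factor 1/(1+y/m)^(m*t), PV):
  t = 0.5000: CF_t = 11.500000, DF = 0.971345, PV = 11.170471
  t = 1.0000: CF_t = 11.500000, DF = 0.943512, PV = 10.850385
  t = 1.5000: CF_t = 11.500000, DF = 0.916476, PV = 10.539470
  t = 2.0000: CF_t = 11.500000, DF = 0.890214, PV = 10.237465
  t = 2.5000: CF_t = 11.500000, DF = 0.864706, PV = 9.944114
  t = 3.0000: CF_t = 11.500000, DF = 0.839928, PV = 9.659168
  t = 3.5000: CF_t = 11.500000, DF = 0.815860, PV = 9.382388
  t = 4.0000: CF_t = 11.500000, DF = 0.792482, PV = 9.113539
  t = 4.5000: CF_t = 11.500000, DF = 0.769773, PV = 8.852393
  t = 5.0000: CF_t = 11.500000, DF = 0.747716, PV = 8.598730
  t = 5.5000: CF_t = 11.500000, DF = 0.726290, PV = 8.352336
  t = 6.0000: CF_t = 11.500000, DF = 0.705479, PV = 8.113003
  t = 6.5000: CF_t = 11.500000, DF = 0.685263, PV = 7.880527
  t = 7.0000: CF_t = 1011.500000, DF = 0.665627, PV = 673.281953
Price P = sum_t PV_t = 795.975943
Convexity numerator sum_t t*(t + 1/m) * CF_t / (1+y/m)^(m*t + 2):
  t = 0.5000: term = 5.269735
  t = 1.0000: term = 15.356198
  t = 1.5000: term = 29.832341
  t = 2.0000: term = 48.295842
  t = 2.5000: term = 70.367909
  t = 3.0000: term = 95.692154
  t = 3.5000: term = 123.933501
  t = 4.0000: term = 154.777147
  t = 4.5000: term = 187.927570
  t = 5.0000: term = 223.107579
  t = 5.5000: term = 260.057401
  t = 6.0000: term = 298.533817
  t = 6.5000: term = 338.309328
  t = 7.0000: term = 33350.594139
Convexity = (1/P) * sum = 35202.054660 / 795.975943 = 44.225023

Answer: Convexity = 44.2250


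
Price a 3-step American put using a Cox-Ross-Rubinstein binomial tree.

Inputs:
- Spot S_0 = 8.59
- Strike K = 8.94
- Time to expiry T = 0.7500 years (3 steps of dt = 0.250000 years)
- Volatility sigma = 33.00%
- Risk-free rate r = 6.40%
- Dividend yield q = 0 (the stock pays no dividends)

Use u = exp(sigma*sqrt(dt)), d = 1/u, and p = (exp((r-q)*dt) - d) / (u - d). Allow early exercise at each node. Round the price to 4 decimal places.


Answer: Price = V(0,0) = 1.0382

Derivation:
dt = T/N = 0.250000
u = exp(sigma*sqrt(dt)) = 1.179393; d = 1/u = 0.847894
p = (exp((r-q)*dt) - d) / (u - d) = 0.507497
Discount per step: exp(-r*dt) = 0.984127
Stock lattice S(k, i) with i counting down-moves:
  k=0: S(0,0) = 8.5900
  k=1: S(1,0) = 10.1310; S(1,1) = 7.2834
  k=2: S(2,0) = 11.9484; S(2,1) = 8.5900; S(2,2) = 6.1756
  k=3: S(3,0) = 14.0919; S(3,1) = 10.1310; S(3,2) = 7.2834; S(3,3) = 5.2362
Terminal payoffs V(N, i) = max(K - S_T, 0):
  V(3,0) = 0.000000; V(3,1) = 0.000000; V(3,2) = 1.656593; V(3,3) = 3.703786
Backward induction: V(k, i) = exp(-r*dt) * [p * V(k+1, i) + (1-p) * V(k+1, i+1)]; then take max(V_cont, immediate exercise) for American.
  V(2,0) = exp(-r*dt) * [p*0.000000 + (1-p)*0.000000] = 0.000000; exercise = 0.000000; V(2,0) = max -> 0.000000
  V(2,1) = exp(-r*dt) * [p*0.000000 + (1-p)*1.656593] = 0.802927; exercise = 0.350000; V(2,1) = max -> 0.802927
  V(2,2) = exp(-r*dt) * [p*1.656593 + (1-p)*3.703786] = 2.622543; exercise = 2.764445; V(2,2) = max -> 2.764445
  V(1,0) = exp(-r*dt) * [p*0.000000 + (1-p)*0.802927] = 0.389167; exercise = 0.000000; V(1,0) = max -> 0.389167
  V(1,1) = exp(-r*dt) * [p*0.802927 + (1-p)*2.764445] = 1.740902; exercise = 1.656593; V(1,1) = max -> 1.740902
  V(0,0) = exp(-r*dt) * [p*0.389167 + (1-p)*1.740902] = 1.038156; exercise = 0.350000; V(0,0) = max -> 1.038156


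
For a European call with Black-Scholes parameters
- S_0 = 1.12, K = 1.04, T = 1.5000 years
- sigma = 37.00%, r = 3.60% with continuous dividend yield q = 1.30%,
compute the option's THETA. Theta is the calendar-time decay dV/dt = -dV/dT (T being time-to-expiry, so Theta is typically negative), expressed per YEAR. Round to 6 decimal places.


d1 = 0.4662481740; d2 = 0.0130925716
phi(d1) = 0.3578532785; exp(-qT) = 0.9806888952; exp(-rT) = 0.9474321065
Theta = -S*exp(-qT)*phi(d1)*sigma/(2*sqrt(T)) - r*K*exp(-rT)*N(d2) + q*S*exp(-qT)*N(d1)
N(d1) = 0.6794810647; N(d2) = 0.5052230311; sqrt(T) = 1.2247448714
Term 1 = -1.1200 * 0.9806888952 * 0.3578532785 * 0.3700 / (2 * 1.2247448714) = -0.0593718224
Term 2 = -0.0360 * 1.0400 * 0.9474321065 * 0.5052230311 = -0.0179211997
Term 3 = 0.0130 * 1.1200 * 0.9806888952 * 0.6794810647 = 0.0097021948
Theta = -0.0593718224 + (-0.0179211997) + (0.0097021948) = -0.067591

Answer: Theta = -0.067591


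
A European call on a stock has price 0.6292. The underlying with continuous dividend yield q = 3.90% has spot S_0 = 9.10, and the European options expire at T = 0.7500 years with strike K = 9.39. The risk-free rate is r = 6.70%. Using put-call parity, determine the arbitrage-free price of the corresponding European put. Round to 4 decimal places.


Answer: Put price = 0.7213

Derivation:
Put-call parity: C - P = S_0 * exp(-qT) - K * exp(-rT).
S_0 * exp(-qT) = 9.1000 * 0.97117364 = 8.83768013
K * exp(-rT) = 9.3900 * 0.95099165 = 8.92981156
P = C - S*exp(-qT) + K*exp(-rT)
P = 0.6292 - 8.83768013 + 8.92981156 = 0.7213


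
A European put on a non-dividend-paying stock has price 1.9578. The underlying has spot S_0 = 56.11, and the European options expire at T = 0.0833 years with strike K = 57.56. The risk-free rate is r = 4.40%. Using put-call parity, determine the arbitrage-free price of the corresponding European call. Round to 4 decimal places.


Put-call parity: C - P = S_0 * exp(-qT) - K * exp(-rT).
S_0 * exp(-qT) = 56.1100 * 1.00000000 = 56.11000000
K * exp(-rT) = 57.5600 * 0.99634151 = 57.34941724
C = P + S*exp(-qT) - K*exp(-rT)
C = 1.9578 + 56.11000000 - 57.34941724 = 0.7184

Answer: Call price = 0.7184


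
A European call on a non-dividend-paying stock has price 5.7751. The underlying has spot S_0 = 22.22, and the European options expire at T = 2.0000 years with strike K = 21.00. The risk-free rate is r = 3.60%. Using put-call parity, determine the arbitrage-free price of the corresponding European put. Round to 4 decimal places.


Answer: Put price = 3.0962

Derivation:
Put-call parity: C - P = S_0 * exp(-qT) - K * exp(-rT).
S_0 * exp(-qT) = 22.2200 * 1.00000000 = 22.22000000
K * exp(-rT) = 21.0000 * 0.93053090 = 19.54114881
P = C - S*exp(-qT) + K*exp(-rT)
P = 5.7751 - 22.22000000 + 19.54114881 = 3.0962


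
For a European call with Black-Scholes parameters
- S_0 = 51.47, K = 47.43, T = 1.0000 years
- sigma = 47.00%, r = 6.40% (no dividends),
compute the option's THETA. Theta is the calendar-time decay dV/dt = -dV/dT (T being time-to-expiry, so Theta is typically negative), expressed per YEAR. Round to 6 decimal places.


Answer: Theta = -5.668105

Derivation:
d1 = 0.5450939868; d2 = 0.0750939868
phi(d1) = 0.3438663342; exp(-qT) = 1.0000000000; exp(-rT) = 0.9380049995
Theta = -S*exp(-qT)*phi(d1)*sigma/(2*sqrt(T)) - r*K*exp(-rT)*N(d2) + q*S*exp(-qT)*N(d1)
N(d1) = 0.7071555609; N(d2) = 0.5299300339; sqrt(T) = 1.0000000000
Term 1 = -51.4700 * 1.0000000000 * 0.3438663342 * 0.4700 / (2 * 1.0000000000) = -4.1592180520
Term 2 = -0.0640 * 47.4300 * 0.9380049995 * 0.5299300339 = -1.5088872393
Term 3 = 0 (no dividend yield, q = 0)
Theta = -4.1592180520 + (-1.5088872393) + (0.0000000000) = -5.668105


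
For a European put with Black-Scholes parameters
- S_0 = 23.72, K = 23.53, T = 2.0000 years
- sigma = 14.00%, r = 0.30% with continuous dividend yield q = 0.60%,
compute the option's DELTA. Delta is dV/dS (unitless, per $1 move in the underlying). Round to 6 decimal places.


d1 = 0.1093104827; d2 = -0.0886794161
phi(d1) = 0.3965659489; exp(-qT) = 0.9880717129; exp(-rT) = 0.9940179641
N(-d1) = 0.4564781162
Delta = -exp(-qT) * N(-d1) = -0.9880717129 * 0.4564781162 = -0.451033

Answer: Delta = -0.451033


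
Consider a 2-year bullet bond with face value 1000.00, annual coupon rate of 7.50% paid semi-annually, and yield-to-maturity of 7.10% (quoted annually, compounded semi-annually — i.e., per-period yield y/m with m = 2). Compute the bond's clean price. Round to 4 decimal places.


Answer: Price = 1007.3374

Derivation:
Coupon per period c = face * coupon_rate / m = 37.500000
Periods per year m = 2; per-period yield y/m = 0.035500
Number of cashflows N = 4
Cashflows (t years, CF_t, discount factor 1/(1+y/m)^(m*t), PV):
  t = 0.5000: CF_t = 37.500000, DF = 0.965717, PV = 36.214389
  t = 1.0000: CF_t = 37.500000, DF = 0.932609, PV = 34.972853
  t = 1.5000: CF_t = 37.500000, DF = 0.900637, PV = 33.773880
  t = 2.0000: CF_t = 1037.500000, DF = 0.869760, PV = 902.376325
Price P = sum_t PV_t = 1007.337447


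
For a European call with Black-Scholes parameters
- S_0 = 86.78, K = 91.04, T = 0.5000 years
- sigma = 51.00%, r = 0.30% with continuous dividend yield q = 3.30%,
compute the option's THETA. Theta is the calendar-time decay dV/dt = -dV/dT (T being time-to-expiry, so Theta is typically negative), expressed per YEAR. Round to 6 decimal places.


Answer: Theta = -10.963937

Derivation:
d1 = 0.0058293606; d2 = -0.3547950979
phi(d1) = 0.3989355021; exp(-qT) = 0.9836353794; exp(-rT) = 0.9985011244
Theta = -S*exp(-qT)*phi(d1)*sigma/(2*sqrt(T)) - r*K*exp(-rT)*N(d2) + q*S*exp(-qT)*N(d1)
N(d1) = 0.5023255652; N(d2) = 0.3613715506; sqrt(T) = 0.7071067812
Term 1 = -86.7800 * 0.9836353794 * 0.3989355021 * 0.5100 / (2 * 0.7071067812) = -12.2803756518
Term 2 = -0.0030 * 91.0400 * 0.9985011244 * 0.3613715506 = -0.0985498622
Term 3 = 0.0330 * 86.7800 * 0.9836353794 * 0.5023255652 = 1.4149888195
Theta = -12.2803756518 + (-0.0985498622) + (1.4149888195) = -10.963937


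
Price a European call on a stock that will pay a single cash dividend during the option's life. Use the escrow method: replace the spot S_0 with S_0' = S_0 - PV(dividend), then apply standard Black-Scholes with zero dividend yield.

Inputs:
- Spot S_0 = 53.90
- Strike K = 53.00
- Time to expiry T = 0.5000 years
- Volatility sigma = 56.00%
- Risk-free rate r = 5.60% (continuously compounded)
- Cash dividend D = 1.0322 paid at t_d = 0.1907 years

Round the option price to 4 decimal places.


Answer: Price = 8.8820

Derivation:
PV(D) = D * exp(-r * t_d) = 1.0322 * 0.98937762 = 1.02123558
S_0' = S_0 - PV(D) = 53.9000 - 1.02123558 = 52.87876442
d1 = (ln(S_0'/K) + (r + sigma^2/2)*T) / (sigma*sqrt(T)) = 0.26291724
d2 = d1 - sigma*sqrt(T) = -0.13306256
exp(-rT) = 0.97238837
N(d1) = 0.60369282; N(d2) = 0.44707195
C = S_0' * N(d1) - K * exp(-rT) * N(d2) = 52.87876442 * 0.60369282 - 53.0000 * 0.97238837 * 0.44707195 = 8.8820
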